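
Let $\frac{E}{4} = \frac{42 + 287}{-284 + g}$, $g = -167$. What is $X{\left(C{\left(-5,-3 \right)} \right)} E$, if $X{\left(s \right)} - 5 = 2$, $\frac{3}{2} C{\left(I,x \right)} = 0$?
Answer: $- \frac{9212}{451} \approx -20.426$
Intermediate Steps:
$C{\left(I,x \right)} = 0$ ($C{\left(I,x \right)} = \frac{2}{3} \cdot 0 = 0$)
$X{\left(s \right)} = 7$ ($X{\left(s \right)} = 5 + 2 = 7$)
$E = - \frac{1316}{451}$ ($E = 4 \frac{42 + 287}{-284 - 167} = 4 \frac{329}{-451} = 4 \cdot 329 \left(- \frac{1}{451}\right) = 4 \left(- \frac{329}{451}\right) = - \frac{1316}{451} \approx -2.918$)
$X{\left(C{\left(-5,-3 \right)} \right)} E = 7 \left(- \frac{1316}{451}\right) = - \frac{9212}{451}$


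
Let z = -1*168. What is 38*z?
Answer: -6384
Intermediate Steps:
z = -168
38*z = 38*(-168) = -6384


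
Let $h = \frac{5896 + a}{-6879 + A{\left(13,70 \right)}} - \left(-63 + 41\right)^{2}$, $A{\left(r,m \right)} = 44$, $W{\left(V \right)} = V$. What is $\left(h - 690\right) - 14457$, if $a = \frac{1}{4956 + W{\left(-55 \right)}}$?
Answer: $- \frac{523641370682}{33498335} \approx -15632.0$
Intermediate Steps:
$a = \frac{1}{4901}$ ($a = \frac{1}{4956 - 55} = \frac{1}{4901} \approx 0.00020404$)
$h = - \frac{16242090437}{33498335}$ ($h = \frac{5896 + \frac{1}{4901}}{-6879 + 44} - \left(-63 + 41\right)^{2} = \frac{28896297}{4901 \left(-6835\right)} - \left(-22\right)^{2} = \frac{28896297}{4901} \left(- \frac{1}{6835}\right) - 484 = - \frac{28896297}{33498335} - 484 = - \frac{16242090437}{33498335} \approx -484.86$)
$\left(h - 690\right) - 14457 = \left(- \frac{16242090437}{33498335} - 690\right) - 14457 = - \frac{39355941587}{33498335} - 14457 = - \frac{523641370682}{33498335}$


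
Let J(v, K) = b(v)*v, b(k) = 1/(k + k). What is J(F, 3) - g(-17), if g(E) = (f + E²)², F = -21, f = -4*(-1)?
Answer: -171697/2 ≈ -85849.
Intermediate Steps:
f = 4
b(k) = 1/(2*k)
J(v, K) = ½ (J(v, K) = (1/(2*v))*v = ½)
g(E) = (4 + E²)²
J(F, 3) - g(-17) = ½ - (4 + (-17)²)² = ½ - (4 + 289)² = ½ - 1*293² = ½ - 1*85849 = ½ - 85849 = -171697/2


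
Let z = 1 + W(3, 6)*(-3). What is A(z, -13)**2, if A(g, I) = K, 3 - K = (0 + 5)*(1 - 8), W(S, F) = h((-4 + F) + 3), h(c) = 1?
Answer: 1444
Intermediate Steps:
W(S, F) = 1
K = 38 (K = 3 - (0 + 5)*(1 - 8) = 3 - 5*(-7) = 3 - 1*(-35) = 3 + 35 = 38)
z = -2 (z = 1 + 1*(-3) = 1 - 3 = -2)
A(g, I) = 38
A(z, -13)**2 = 38**2 = 1444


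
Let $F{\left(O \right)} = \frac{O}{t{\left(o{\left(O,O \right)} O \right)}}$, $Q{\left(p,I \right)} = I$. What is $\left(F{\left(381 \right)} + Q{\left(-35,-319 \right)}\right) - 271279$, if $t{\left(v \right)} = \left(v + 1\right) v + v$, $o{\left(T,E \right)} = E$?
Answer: $- \frac{15021298560593}{55307103} \approx -2.716 \cdot 10^{5}$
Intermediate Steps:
$t{\left(v \right)} = v + v \left(1 + v\right)$ ($t{\left(v \right)} = \left(1 + v\right) v + v = v \left(1 + v\right) + v = v + v \left(1 + v\right)$)
$F{\left(O \right)} = \frac{1}{O \left(2 + O^{2}\right)}$ ($F{\left(O \right)} = \frac{O}{O O \left(2 + O O\right)} = \frac{O}{O^{2} \left(2 + O^{2}\right)} = O \frac{1}{O^{2} \left(2 + O^{2}\right)} = \frac{1}{O \left(2 + O^{2}\right)}$)
$\left(F{\left(381 \right)} + Q{\left(-35,-319 \right)}\right) - 271279 = \left(\frac{1}{381 \left(2 + 381^{2}\right)} - 319\right) - 271279 = \left(\frac{1}{381 \left(2 + 145161\right)} - 319\right) - 271279 = \left(\frac{1}{381 \cdot 145163} - 319\right) - 271279 = \left(\frac{1}{381} \cdot \frac{1}{145163} - 319\right) - 271279 = \left(\frac{1}{55307103} - 319\right) - 271279 = - \frac{17642965856}{55307103} - 271279 = - \frac{15021298560593}{55307103}$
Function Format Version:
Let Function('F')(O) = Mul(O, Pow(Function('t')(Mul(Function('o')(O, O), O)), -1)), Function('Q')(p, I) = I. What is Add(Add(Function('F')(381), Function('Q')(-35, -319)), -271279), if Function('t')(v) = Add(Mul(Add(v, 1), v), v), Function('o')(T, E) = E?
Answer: Rational(-15021298560593, 55307103) ≈ -2.7160e+5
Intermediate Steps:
Function('t')(v) = Add(v, Mul(v, Add(1, v))) (Function('t')(v) = Add(Mul(Add(1, v), v), v) = Add(Mul(v, Add(1, v)), v) = Add(v, Mul(v, Add(1, v))))
Function('F')(O) = Mul(Pow(O, -1), Pow(Add(2, Pow(O, 2)), -1)) (Function('F')(O) = Mul(O, Pow(Mul(Mul(O, O), Add(2, Mul(O, O))), -1)) = Mul(O, Pow(Mul(Pow(O, 2), Add(2, Pow(O, 2))), -1)) = Mul(O, Mul(Pow(O, -2), Pow(Add(2, Pow(O, 2)), -1))) = Mul(Pow(O, -1), Pow(Add(2, Pow(O, 2)), -1)))
Add(Add(Function('F')(381), Function('Q')(-35, -319)), -271279) = Add(Add(Mul(Pow(381, -1), Pow(Add(2, Pow(381, 2)), -1)), -319), -271279) = Add(Add(Mul(Rational(1, 381), Pow(Add(2, 145161), -1)), -319), -271279) = Add(Add(Mul(Rational(1, 381), Pow(145163, -1)), -319), -271279) = Add(Add(Mul(Rational(1, 381), Rational(1, 145163)), -319), -271279) = Add(Add(Rational(1, 55307103), -319), -271279) = Add(Rational(-17642965856, 55307103), -271279) = Rational(-15021298560593, 55307103)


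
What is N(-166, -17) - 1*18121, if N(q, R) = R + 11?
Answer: -18127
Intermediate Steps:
N(q, R) = 11 + R
N(-166, -17) - 1*18121 = (11 - 17) - 1*18121 = -6 - 18121 = -18127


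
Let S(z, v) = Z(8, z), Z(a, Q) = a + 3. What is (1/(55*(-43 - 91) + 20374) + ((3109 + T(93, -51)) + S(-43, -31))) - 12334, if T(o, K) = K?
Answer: -120482059/13004 ≈ -9265.0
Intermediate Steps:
Z(a, Q) = 3 + a
S(z, v) = 11 (S(z, v) = 3 + 8 = 11)
(1/(55*(-43 - 91) + 20374) + ((3109 + T(93, -51)) + S(-43, -31))) - 12334 = (1/(55*(-43 - 91) + 20374) + ((3109 - 51) + 11)) - 12334 = (1/(55*(-134) + 20374) + (3058 + 11)) - 12334 = (1/(-7370 + 20374) + 3069) - 12334 = (1/13004 + 3069) - 12334 = 39909277/13004 - 12334 = -120482059/13004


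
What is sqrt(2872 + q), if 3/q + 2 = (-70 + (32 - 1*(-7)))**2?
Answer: sqrt(2641326709)/959 ≈ 53.591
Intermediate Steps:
q = 3/959 (q = 3/(-2 + (-70 + (32 - 1*(-7)))**2) = 3/(-2 + (-70 + (32 + 7))**2) = 3/(-2 + (-70 + 39)**2) = 3/(-2 + (-31)**2) = 3/(-2 + 961) = 3/959 ≈ 0.0031283)
sqrt(2872 + q) = sqrt(2872 + 3/959) = sqrt(2754251/959) = sqrt(2641326709)/959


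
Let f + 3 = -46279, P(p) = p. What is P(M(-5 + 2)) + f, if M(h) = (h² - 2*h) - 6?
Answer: -46273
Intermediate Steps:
M(h) = -6 + h² - 2*h
f = -46282 (f = -3 - 46279 = -46282)
P(M(-5 + 2)) + f = (-6 + (-5 + 2)² - 2*(-5 + 2)) - 46282 = (-6 + (-3)² - 2*(-3)) - 46282 = (-6 + 9 + 6) - 46282 = 9 - 46282 = -46273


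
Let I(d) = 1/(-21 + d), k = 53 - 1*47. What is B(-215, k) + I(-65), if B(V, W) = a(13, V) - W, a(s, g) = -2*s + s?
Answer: -1635/86 ≈ -19.012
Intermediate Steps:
k = 6 (k = 53 - 47 = 6)
a(s, g) = -s
B(V, W) = -13 - W (B(V, W) = -1*13 - W = -13 - W)
B(-215, k) + I(-65) = (-13 - 1*6) + 1/(-21 - 65) = (-13 - 6) + 1/(-86) = -19 - 1/86 = -1635/86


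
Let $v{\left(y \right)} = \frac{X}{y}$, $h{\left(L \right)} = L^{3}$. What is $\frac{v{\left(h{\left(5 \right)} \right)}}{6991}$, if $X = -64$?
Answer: $- \frac{64}{873875} \approx -7.3237 \cdot 10^{-5}$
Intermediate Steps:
$v{\left(y \right)} = - \frac{64}{y}$
$\frac{v{\left(h{\left(5 \right)} \right)}}{6991} = \frac{\left(-64\right) \frac{1}{5^{3}}}{6991} = - \frac{64}{125} \cdot \frac{1}{6991} = \left(-64\right) \frac{1}{125} \cdot \frac{1}{6991} = \left(- \frac{64}{125}\right) \frac{1}{6991} = - \frac{64}{873875}$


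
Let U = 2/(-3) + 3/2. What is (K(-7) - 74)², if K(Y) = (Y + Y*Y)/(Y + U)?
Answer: 8940100/1369 ≈ 6530.4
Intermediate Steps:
U = ⅚ (U = 2*(-⅓) + 3*(½) = -⅔ + 3/2 = ⅚ ≈ 0.83333)
K(Y) = (Y + Y²)/(⅚ + Y) (K(Y) = (Y + Y*Y)/(Y + ⅚) = (Y + Y²)/(⅚ + Y))
(K(-7) - 74)² = (6*(-7)*(1 - 7)/(5 + 6*(-7)) - 74)² = (6*(-7)*(-6)/(5 - 42) - 74)² = (6*(-7)*(-6)/(-37) - 74)² = (6*(-7)*(-1/37)*(-6) - 74)² = (-252/37 - 74)² = (-2990/37)² = 8940100/1369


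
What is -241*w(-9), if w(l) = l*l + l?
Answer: -17352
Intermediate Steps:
w(l) = l + l² (w(l) = l² + l = l + l²)
-241*w(-9) = -(-2169)*(1 - 9) = -(-2169)*(-8) = -241*72 = -17352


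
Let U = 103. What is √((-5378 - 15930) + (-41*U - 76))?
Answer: I*√25607 ≈ 160.02*I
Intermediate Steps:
√((-5378 - 15930) + (-41*U - 76)) = √((-5378 - 15930) + (-41*103 - 76)) = √(-21308 + (-4223 - 76)) = √(-21308 - 4299) = √(-25607) = I*√25607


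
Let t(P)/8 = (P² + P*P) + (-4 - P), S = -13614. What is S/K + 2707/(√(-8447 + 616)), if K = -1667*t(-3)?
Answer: 6807/113356 - 2707*I*√7831/7831 ≈ 0.06005 - 30.59*I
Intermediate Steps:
t(P) = -32 - 8*P + 16*P² (t(P) = 8*((P² + P*P) + (-4 - P)) = 8*((P² + P²) + (-4 - P)) = 8*(2*P² + (-4 - P)) = 8*(-4 - P + 2*P²) = -32 - 8*P + 16*P²)
K = -226712 (K = -1667*(-32 - 8*(-3) + 16*(-3)²) = -1667*(-32 + 24 + 16*9) = -1667*(-32 + 24 + 144) = -1667*136 = -226712)
S/K + 2707/(√(-8447 + 616)) = -13614/(-226712) + 2707/(√(-8447 + 616)) = -13614*(-1/226712) + 2707/(√(-7831)) = 6807/113356 + 2707/((I*√7831)) = 6807/113356 + 2707*(-I*√7831/7831) = 6807/113356 - 2707*I*√7831/7831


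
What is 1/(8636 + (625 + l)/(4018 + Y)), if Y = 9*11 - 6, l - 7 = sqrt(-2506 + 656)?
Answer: 72976885154/630239599210917 - 20555*I*sqrt(74)/1260479198421834 ≈ 0.00011579 - 1.4028e-10*I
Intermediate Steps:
l = 7 + 5*I*sqrt(74) (l = 7 + sqrt(-2506 + 656) = 7 + sqrt(-1850) = 7 + 5*I*sqrt(74) ≈ 7.0 + 43.012*I)
Y = 93 (Y = 99 - 6 = 93)
1/(8636 + (625 + l)/(4018 + Y)) = 1/(8636 + (625 + (7 + 5*I*sqrt(74)))/(4018 + 93)) = 1/(8636 + (632 + 5*I*sqrt(74))/4111) = 1/(8636 + (632 + 5*I*sqrt(74))*(1/4111)) = 1/(8636 + (632/4111 + 5*I*sqrt(74)/4111)) = 1/(35503228/4111 + 5*I*sqrt(74)/4111)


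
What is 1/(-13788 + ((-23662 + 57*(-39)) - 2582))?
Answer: -1/42255 ≈ -2.3666e-5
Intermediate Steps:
1/(-13788 + ((-23662 + 57*(-39)) - 2582)) = 1/(-13788 + ((-23662 - 2223) - 2582)) = 1/(-13788 + (-25885 - 2582)) = 1/(-13788 - 28467) = 1/(-42255) = -1/42255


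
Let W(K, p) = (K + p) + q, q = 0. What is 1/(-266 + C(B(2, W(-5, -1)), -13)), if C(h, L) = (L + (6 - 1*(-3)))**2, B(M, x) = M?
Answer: -1/250 ≈ -0.0040000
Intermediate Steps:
W(K, p) = K + p (W(K, p) = (K + p) + 0 = K + p)
C(h, L) = (9 + L)**2 (C(h, L) = (L + (6 + 3))**2 = (L + 9)**2 = (9 + L)**2)
1/(-266 + C(B(2, W(-5, -1)), -13)) = 1/(-266 + (9 - 13)**2) = 1/(-266 + (-4)**2) = 1/(-266 + 16) = 1/(-250) = -1/250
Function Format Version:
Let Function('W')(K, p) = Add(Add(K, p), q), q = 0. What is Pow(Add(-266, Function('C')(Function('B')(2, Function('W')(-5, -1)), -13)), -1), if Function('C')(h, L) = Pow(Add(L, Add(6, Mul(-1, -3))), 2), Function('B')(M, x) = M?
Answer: Rational(-1, 250) ≈ -0.0040000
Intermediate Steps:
Function('W')(K, p) = Add(K, p) (Function('W')(K, p) = Add(Add(K, p), 0) = Add(K, p))
Function('C')(h, L) = Pow(Add(9, L), 2) (Function('C')(h, L) = Pow(Add(L, Add(6, 3)), 2) = Pow(Add(L, 9), 2) = Pow(Add(9, L), 2))
Pow(Add(-266, Function('C')(Function('B')(2, Function('W')(-5, -1)), -13)), -1) = Pow(Add(-266, Pow(Add(9, -13), 2)), -1) = Pow(Add(-266, Pow(-4, 2)), -1) = Pow(Add(-266, 16), -1) = Pow(-250, -1) = Rational(-1, 250)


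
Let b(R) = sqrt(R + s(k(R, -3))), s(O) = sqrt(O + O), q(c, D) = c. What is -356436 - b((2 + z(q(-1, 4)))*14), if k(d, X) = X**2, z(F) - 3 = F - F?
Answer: -356436 - sqrt(70 + 3*sqrt(2)) ≈ -3.5644e+5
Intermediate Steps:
z(F) = 3 (z(F) = 3 + (F - F) = 3 + 0 = 3)
s(O) = sqrt(2)*sqrt(O) (s(O) = sqrt(2*O) = sqrt(2)*sqrt(O))
b(R) = sqrt(R + 3*sqrt(2)) (b(R) = sqrt(R + sqrt(2)*sqrt((-3)**2)) = sqrt(R + sqrt(2)*sqrt(9)) = sqrt(R + sqrt(2)*3) = sqrt(R + 3*sqrt(2)))
-356436 - b((2 + z(q(-1, 4)))*14) = -356436 - sqrt((2 + 3)*14 + 3*sqrt(2)) = -356436 - sqrt(5*14 + 3*sqrt(2)) = -356436 - sqrt(70 + 3*sqrt(2))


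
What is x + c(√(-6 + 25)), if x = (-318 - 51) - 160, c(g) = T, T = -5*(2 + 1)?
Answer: -544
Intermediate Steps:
T = -15 (T = -5*3 = -15)
c(g) = -15
x = -529 (x = -369 - 160 = -529)
x + c(√(-6 + 25)) = -529 - 15 = -544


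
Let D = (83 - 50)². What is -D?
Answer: -1089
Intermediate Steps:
D = 1089 (D = 33² = 1089)
-D = -1*1089 = -1089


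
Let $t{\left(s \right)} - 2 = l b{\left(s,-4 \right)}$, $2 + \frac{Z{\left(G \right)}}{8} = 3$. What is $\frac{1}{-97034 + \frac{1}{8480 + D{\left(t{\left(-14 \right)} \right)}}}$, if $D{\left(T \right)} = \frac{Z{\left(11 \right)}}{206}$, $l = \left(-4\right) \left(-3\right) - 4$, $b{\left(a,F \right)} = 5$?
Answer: $- \frac{873444}{84753764993} \approx -1.0306 \cdot 10^{-5}$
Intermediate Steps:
$l = 8$ ($l = 12 - 4 = 8$)
$Z{\left(G \right)} = 8$ ($Z{\left(G \right)} = -16 + 8 \cdot 3 = -16 + 24 = 8$)
$t{\left(s \right)} = 42$ ($t{\left(s \right)} = 2 + 8 \cdot 5 = 2 + 40 = 42$)
$D{\left(T \right)} = \frac{4}{103}$ ($D{\left(T \right)} = \frac{8}{206} = 8 \cdot \frac{1}{206} = \frac{4}{103}$)
$\frac{1}{-97034 + \frac{1}{8480 + D{\left(t{\left(-14 \right)} \right)}}} = \frac{1}{-97034 + \frac{1}{8480 + \frac{4}{103}}} = \frac{1}{-97034 + \frac{1}{\frac{873444}{103}}} = \frac{1}{-97034 + \frac{103}{873444}} = \frac{1}{- \frac{84753764993}{873444}} = - \frac{873444}{84753764993}$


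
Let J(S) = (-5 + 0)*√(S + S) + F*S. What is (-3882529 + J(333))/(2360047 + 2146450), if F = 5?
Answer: -3880864/4506497 - 15*√74/4506497 ≈ -0.86120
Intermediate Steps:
J(S) = 5*S - 5*√2*√S (J(S) = (-5 + 0)*√(S + S) + 5*S = -5*√2*√S + 5*S = 5*S - 5*√2*√S)
(-3882529 + J(333))/(2360047 + 2146450) = (-3882529 + (5*333 - 5*√2*√333))/(2360047 + 2146450) = (-3882529 + (1665 - 5*√2*3*√37))/4506497 = (-3882529 + (1665 - 15*√74))*(1/4506497) = (-3880864 - 15*√74)*(1/4506497) = -3880864/4506497 - 15*√74/4506497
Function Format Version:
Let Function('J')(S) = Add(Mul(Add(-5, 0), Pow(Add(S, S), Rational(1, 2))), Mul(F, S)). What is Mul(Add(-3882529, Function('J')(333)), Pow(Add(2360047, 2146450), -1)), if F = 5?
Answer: Add(Rational(-3880864, 4506497), Mul(Rational(-15, 4506497), Pow(74, Rational(1, 2)))) ≈ -0.86120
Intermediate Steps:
Function('J')(S) = Add(Mul(5, S), Mul(-5, Pow(2, Rational(1, 2)), Pow(S, Rational(1, 2)))) (Function('J')(S) = Add(Mul(Add(-5, 0), Pow(Add(S, S), Rational(1, 2))), Mul(5, S)) = Add(Mul(-5, Pow(Mul(2, S), Rational(1, 2))), Mul(5, S)) = Add(Mul(-5, Mul(Pow(2, Rational(1, 2)), Pow(S, Rational(1, 2)))), Mul(5, S)) = Add(Mul(-5, Pow(2, Rational(1, 2)), Pow(S, Rational(1, 2))), Mul(5, S)) = Add(Mul(5, S), Mul(-5, Pow(2, Rational(1, 2)), Pow(S, Rational(1, 2)))))
Mul(Add(-3882529, Function('J')(333)), Pow(Add(2360047, 2146450), -1)) = Mul(Add(-3882529, Add(Mul(5, 333), Mul(-5, Pow(2, Rational(1, 2)), Pow(333, Rational(1, 2))))), Pow(Add(2360047, 2146450), -1)) = Mul(Add(-3882529, Add(1665, Mul(-5, Pow(2, Rational(1, 2)), Mul(3, Pow(37, Rational(1, 2)))))), Pow(4506497, -1)) = Mul(Add(-3882529, Add(1665, Mul(-15, Pow(74, Rational(1, 2))))), Rational(1, 4506497)) = Mul(Add(-3880864, Mul(-15, Pow(74, Rational(1, 2)))), Rational(1, 4506497)) = Add(Rational(-3880864, 4506497), Mul(Rational(-15, 4506497), Pow(74, Rational(1, 2))))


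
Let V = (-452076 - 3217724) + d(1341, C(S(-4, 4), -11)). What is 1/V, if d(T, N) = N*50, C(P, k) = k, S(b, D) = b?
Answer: -1/3670350 ≈ -2.7245e-7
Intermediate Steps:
d(T, N) = 50*N
V = -3670350 (V = (-452076 - 3217724) + 50*(-11) = -3669800 - 550 = -3670350)
1/V = 1/(-3670350) = -1/3670350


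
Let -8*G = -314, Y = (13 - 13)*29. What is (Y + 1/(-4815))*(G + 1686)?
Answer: -6901/19260 ≈ -0.35831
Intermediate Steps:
Y = 0 (Y = 0*29 = 0)
G = 157/4 (G = -1/8*(-314) = 157/4 ≈ 39.250)
(Y + 1/(-4815))*(G + 1686) = (0 + 1/(-4815))*(157/4 + 1686) = (0 - 1/4815)*(6901/4) = -1/4815*6901/4 = -6901/19260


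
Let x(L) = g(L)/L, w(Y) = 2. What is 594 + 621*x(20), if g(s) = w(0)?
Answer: 6561/10 ≈ 656.10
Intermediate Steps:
g(s) = 2
x(L) = 2/L
594 + 621*x(20) = 594 + 621*(2/20) = 594 + 621*(2*(1/20)) = 594 + 621*(⅒) = 594 + 621/10 = 6561/10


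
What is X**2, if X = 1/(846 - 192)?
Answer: 1/427716 ≈ 2.3380e-6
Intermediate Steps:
X = 1/654 ≈ 0.0015291
X**2 = (1/654)**2 = 1/427716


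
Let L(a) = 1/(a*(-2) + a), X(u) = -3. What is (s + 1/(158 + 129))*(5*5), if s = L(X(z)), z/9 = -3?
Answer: 7250/861 ≈ 8.4204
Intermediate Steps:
z = -27 (z = 9*(-3) = -27)
L(a) = -1/a (L(a) = 1/(-2*a + a) = 1/(-a) = -1/a)
s = 1/3 (s = -1/(-3) = -1*(-1/3) = 1/3 ≈ 0.33333)
(s + 1/(158 + 129))*(5*5) = (1/3 + 1/(158 + 129))*(5*5) = (1/3 + 1/287)*25 = (290/861)*25 = 7250/861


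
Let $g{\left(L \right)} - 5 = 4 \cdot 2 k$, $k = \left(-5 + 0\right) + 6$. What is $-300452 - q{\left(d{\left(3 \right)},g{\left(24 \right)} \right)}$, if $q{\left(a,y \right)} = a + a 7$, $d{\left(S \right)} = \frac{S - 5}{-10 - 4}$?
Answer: $- \frac{2103172}{7} \approx -3.0045 \cdot 10^{5}$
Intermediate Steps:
$k = 1$ ($k = -5 + 6 = 1$)
$d{\left(S \right)} = \frac{5}{14} - \frac{S}{14}$ ($d{\left(S \right)} = \frac{-5 + S}{-14} = \left(-5 + S\right) \left(- \frac{1}{14}\right) = \frac{5}{14} - \frac{S}{14}$)
$g{\left(L \right)} = 13$ ($g{\left(L \right)} = 5 + 4 \cdot 2 \cdot 1 = 5 + 8 \cdot 1 = 5 + 8 = 13$)
$q{\left(a,y \right)} = 8 a$ ($q{\left(a,y \right)} = a + 7 a = 8 a$)
$-300452 - q{\left(d{\left(3 \right)},g{\left(24 \right)} \right)} = -300452 - 8 \left(\frac{5}{14} - \frac{3}{14}\right) = -300452 - 8 \cdot \frac{1}{7} = -300452 - \frac{8}{7} = - \frac{2103172}{7}$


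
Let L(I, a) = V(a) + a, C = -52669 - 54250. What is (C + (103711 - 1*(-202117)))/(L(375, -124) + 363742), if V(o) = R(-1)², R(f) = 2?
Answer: 198909/363622 ≈ 0.54702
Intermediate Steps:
V(o) = 4 (V(o) = 2² = 4)
C = -106919
L(I, a) = 4 + a
(C + (103711 - 1*(-202117)))/(L(375, -124) + 363742) = (-106919 + (103711 - 1*(-202117)))/((4 - 124) + 363742) = (-106919 + (103711 + 202117))/(-120 + 363742) = (-106919 + 305828)/363622 = 198909*(1/363622) = 198909/363622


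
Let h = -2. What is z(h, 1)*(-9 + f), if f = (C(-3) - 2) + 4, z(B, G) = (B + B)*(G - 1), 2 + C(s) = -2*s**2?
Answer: 0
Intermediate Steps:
C(s) = -2 - 2*s**2
z(B, G) = 2*B*(-1 + G) (z(B, G) = (2*B)*(-1 + G) = 2*B*(-1 + G))
f = -18 (f = ((-2 - 2*(-3)**2) - 2) + 4 = ((-2 - 2*9) - 2) + 4 = ((-2 - 18) - 2) + 4 = (-20 - 2) + 4 = -22 + 4 = -18)
z(h, 1)*(-9 + f) = (2*(-2)*(-1 + 1))*(-9 - 18) = (2*(-2)*0)*(-27) = 0*(-27) = 0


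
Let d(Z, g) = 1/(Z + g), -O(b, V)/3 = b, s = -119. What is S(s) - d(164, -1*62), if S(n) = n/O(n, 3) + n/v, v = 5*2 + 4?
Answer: -451/51 ≈ -8.8431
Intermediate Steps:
O(b, V) = -3*b
v = 14 (v = 10 + 4 = 14)
S(n) = -⅓ + n/14 (S(n) = n/((-3*n)) + n/14 = n*(-1/(3*n)) + n*(1/14) = -⅓ + n/14)
S(s) - d(164, -1*62) = (-⅓ + (1/14)*(-119)) - 1/(164 - 1*62) = (-⅓ - 17/2) - 1/(164 - 62) = -53/6 - 1/102 = -451/51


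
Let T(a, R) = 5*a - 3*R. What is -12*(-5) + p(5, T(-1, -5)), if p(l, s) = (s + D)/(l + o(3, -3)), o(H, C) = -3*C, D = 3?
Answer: 853/14 ≈ 60.929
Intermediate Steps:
T(a, R) = -3*R + 5*a
p(l, s) = (3 + s)/(9 + l) (p(l, s) = (s + 3)/(l - 3*(-3)) = (3 + s)/(l + 9) = (3 + s)/(9 + l))
-12*(-5) + p(5, T(-1, -5)) = -12*(-5) + (3 + (-3*(-5) + 5*(-1)))/(9 + 5) = 60 + (3 + (15 - 5))/14 = 60 + (3 + 10)/14 = 60 + (1/14)*13 = 60 + 13/14 = 853/14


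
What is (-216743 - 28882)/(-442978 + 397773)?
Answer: 49125/9041 ≈ 5.4336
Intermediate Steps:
(-216743 - 28882)/(-442978 + 397773) = -245625/(-45205) = -245625*(-1/45205) = 49125/9041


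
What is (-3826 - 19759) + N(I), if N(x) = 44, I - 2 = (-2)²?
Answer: -23541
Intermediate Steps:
I = 6 (I = 2 + (-2)² = 2 + 4 = 6)
(-3826 - 19759) + N(I) = (-3826 - 19759) + 44 = -23585 + 44 = -23541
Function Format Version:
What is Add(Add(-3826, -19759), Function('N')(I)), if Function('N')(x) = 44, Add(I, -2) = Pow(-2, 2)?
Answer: -23541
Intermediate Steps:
I = 6 (I = Add(2, Pow(-2, 2)) = Add(2, 4) = 6)
Add(Add(-3826, -19759), Function('N')(I)) = Add(Add(-3826, -19759), 44) = Add(-23585, 44) = -23541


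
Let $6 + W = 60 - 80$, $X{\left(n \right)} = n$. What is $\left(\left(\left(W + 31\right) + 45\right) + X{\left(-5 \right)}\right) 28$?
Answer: $1260$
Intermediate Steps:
$W = -26$ ($W = -6 + \left(60 - 80\right) = -6 - 20 = -26$)
$\left(\left(\left(W + 31\right) + 45\right) + X{\left(-5 \right)}\right) 28 = \left(\left(\left(-26 + 31\right) + 45\right) - 5\right) 28 = \left(\left(5 + 45\right) - 5\right) 28 = \left(50 - 5\right) 28 = 45 \cdot 28 = 1260$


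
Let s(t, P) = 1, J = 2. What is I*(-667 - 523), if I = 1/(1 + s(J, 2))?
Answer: -595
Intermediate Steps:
I = 1/2 (I = 1/(1 + 1) = 1/2 ≈ 0.50000)
I*(-667 - 523) = (-667 - 523)/2 = (1/2)*(-1190) = -595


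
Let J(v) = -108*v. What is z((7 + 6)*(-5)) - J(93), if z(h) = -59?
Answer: 9985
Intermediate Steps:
z((7 + 6)*(-5)) - J(93) = -59 - (-108)*93 = -59 - 1*(-10044) = -59 + 10044 = 9985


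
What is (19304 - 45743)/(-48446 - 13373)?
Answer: 26439/61819 ≈ 0.42768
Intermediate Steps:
(19304 - 45743)/(-48446 - 13373) = -26439/(-61819) = -26439*(-1/61819) = 26439/61819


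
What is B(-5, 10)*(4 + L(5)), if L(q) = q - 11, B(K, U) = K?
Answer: 10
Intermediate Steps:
L(q) = -11 + q
B(-5, 10)*(4 + L(5)) = -5*(4 + (-11 + 5)) = -5*(4 - 6) = -5*(-2) = 10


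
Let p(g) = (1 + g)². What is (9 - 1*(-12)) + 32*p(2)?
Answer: 309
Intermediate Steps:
(9 - 1*(-12)) + 32*p(2) = (9 - 1*(-12)) + 32*(1 + 2)² = (9 + 12) + 32*3² = 21 + 32*9 = 21 + 288 = 309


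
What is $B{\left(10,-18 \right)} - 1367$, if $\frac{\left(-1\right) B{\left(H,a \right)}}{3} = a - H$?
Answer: $-1283$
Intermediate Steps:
$B{\left(H,a \right)} = - 3 a + 3 H$ ($B{\left(H,a \right)} = - 3 \left(a - H\right) = - 3 a + 3 H$)
$B{\left(10,-18 \right)} - 1367 = \left(\left(-3\right) \left(-18\right) + 3 \cdot 10\right) - 1367 = \left(54 + 30\right) - 1367 = 84 - 1367 = -1283$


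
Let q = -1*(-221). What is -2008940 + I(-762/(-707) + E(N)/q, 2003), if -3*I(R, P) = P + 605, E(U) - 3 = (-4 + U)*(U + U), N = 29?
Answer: -6029428/3 ≈ -2.0098e+6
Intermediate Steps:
q = 221
E(U) = 3 + 2*U*(-4 + U) (E(U) = 3 + (-4 + U)*(U + U) = 3 + (-4 + U)*(2*U) = 3 + 2*U*(-4 + U))
I(R, P) = -605/3 - P/3 (I(R, P) = -(P + 605)/3 = -(605 + P)/3 = -605/3 - P/3)
-2008940 + I(-762/(-707) + E(N)/q, 2003) = -2008940 + (-605/3 - ⅓*2003) = -2008940 + (-605/3 - 2003/3) = -2008940 - 2608/3 = -6029428/3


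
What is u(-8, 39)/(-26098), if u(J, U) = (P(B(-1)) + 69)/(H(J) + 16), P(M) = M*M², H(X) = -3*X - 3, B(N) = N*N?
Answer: -35/482813 ≈ -7.2492e-5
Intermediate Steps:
B(N) = N²
H(X) = -3 - 3*X
P(M) = M³
u(J, U) = 70/(13 - 3*J) (u(J, U) = (((-1)²)³ + 69)/((-3 - 3*J) + 16) = (1³ + 69)/(13 - 3*J) = (1 + 69)/(13 - 3*J) = 70/(13 - 3*J))
u(-8, 39)/(-26098) = -70/(-13 + 3*(-8))/(-26098) = -70/(-13 - 24)*(-1/26098) = -70/(-37)*(-1/26098) = -70*(-1/37)*(-1/26098) = (70/37)*(-1/26098) = -35/482813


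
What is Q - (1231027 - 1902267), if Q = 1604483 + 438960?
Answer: 2714683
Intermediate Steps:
Q = 2043443
Q - (1231027 - 1902267) = 2043443 - (1231027 - 1902267) = 2043443 - 1*(-671240) = 2043443 + 671240 = 2714683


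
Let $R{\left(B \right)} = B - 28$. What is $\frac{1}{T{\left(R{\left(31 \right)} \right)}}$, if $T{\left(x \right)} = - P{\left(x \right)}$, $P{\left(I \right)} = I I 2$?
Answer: $- \frac{1}{18} \approx -0.055556$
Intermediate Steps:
$P{\left(I \right)} = 2 I^{2}$ ($P{\left(I \right)} = I^{2} \cdot 2 = 2 I^{2}$)
$R{\left(B \right)} = -28 + B$
$T{\left(x \right)} = - 2 x^{2}$
$\frac{1}{T{\left(R{\left(31 \right)} \right)}} = \frac{1}{\left(-2\right) \left(-28 + 31\right)^{2}} = \frac{1}{\left(-2\right) 3^{2}} = \frac{1}{\left(-2\right) 9} = \frac{1}{-18} = - \frac{1}{18}$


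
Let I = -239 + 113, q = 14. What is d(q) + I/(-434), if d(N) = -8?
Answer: -239/31 ≈ -7.7097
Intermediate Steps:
I = -126
d(q) + I/(-434) = -8 - 126/(-434) = -8 - 126*(-1/434) = -8 + 9/31 = -239/31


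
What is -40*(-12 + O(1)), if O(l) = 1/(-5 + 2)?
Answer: 1480/3 ≈ 493.33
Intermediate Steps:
O(l) = -⅓ (O(l) = 1/(-3) = -⅓)
-40*(-12 + O(1)) = -40*(-12 - ⅓) = -40*(-37/3) = 1480/3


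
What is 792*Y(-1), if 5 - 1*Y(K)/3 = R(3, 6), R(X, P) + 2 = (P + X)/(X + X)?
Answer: 13068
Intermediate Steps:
R(X, P) = -2 + (P + X)/(2*X) (R(X, P) = -2 + (P + X)/(X + X) = -2 + (P + X)/((2*X)) = -2 + (P + X)*(1/(2*X)) = -2 + (P + X)/(2*X))
Y(K) = 33/2 (Y(K) = 15 - 3*(6 - 3*3)/(2*3) = 15 - 3*(6 - 9)/(2*3) = 15 - 3*(-3)/(2*3) = 15 - 3*(-½) = 15 + 3/2 = 33/2)
792*Y(-1) = 792*(33/2) = 13068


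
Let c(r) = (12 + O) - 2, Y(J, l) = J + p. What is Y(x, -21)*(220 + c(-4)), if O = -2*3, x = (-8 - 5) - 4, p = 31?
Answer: 3136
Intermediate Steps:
x = -17 (x = -13 - 4 = -17)
O = -6
Y(J, l) = 31 + J (Y(J, l) = J + 31 = 31 + J)
c(r) = 4 (c(r) = (12 - 6) - 2 = 6 - 2 = 4)
Y(x, -21)*(220 + c(-4)) = (31 - 17)*(220 + 4) = 14*224 = 3136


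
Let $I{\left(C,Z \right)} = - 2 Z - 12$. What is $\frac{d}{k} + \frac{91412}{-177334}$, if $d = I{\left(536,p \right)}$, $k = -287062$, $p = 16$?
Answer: $- \frac{6558277212}{12726463177} \approx -0.51533$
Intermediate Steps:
$I{\left(C,Z \right)} = -12 - 2 Z$
$d = -44$ ($d = -12 - 32 = -44$)
$\frac{d}{k} + \frac{91412}{-177334} = - \frac{44}{-287062} + \frac{91412}{-177334} = \left(-44\right) \left(- \frac{1}{287062}\right) + 91412 \left(- \frac{1}{177334}\right) = \frac{22}{143531} - \frac{45706}{88667} = - \frac{6558277212}{12726463177}$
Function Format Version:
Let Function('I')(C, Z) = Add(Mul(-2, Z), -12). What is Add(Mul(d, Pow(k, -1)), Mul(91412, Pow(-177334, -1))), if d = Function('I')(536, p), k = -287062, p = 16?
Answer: Rational(-6558277212, 12726463177) ≈ -0.51533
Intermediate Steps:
Function('I')(C, Z) = Add(-12, Mul(-2, Z))
d = -44 (d = Add(-12, Mul(-2, 16)) = Add(-12, -32) = -44)
Add(Mul(d, Pow(k, -1)), Mul(91412, Pow(-177334, -1))) = Add(Mul(-44, Pow(-287062, -1)), Mul(91412, Pow(-177334, -1))) = Add(Mul(-44, Rational(-1, 287062)), Mul(91412, Rational(-1, 177334))) = Add(Rational(22, 143531), Rational(-45706, 88667)) = Rational(-6558277212, 12726463177)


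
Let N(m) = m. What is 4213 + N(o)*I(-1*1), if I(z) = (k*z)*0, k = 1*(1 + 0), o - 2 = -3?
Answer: 4213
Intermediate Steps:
o = -1 (o = 2 - 3 = -1)
k = 1 (k = 1*1 = 1)
I(z) = 0 (I(z) = (1*z)*0 = z*0 = 0)
4213 + N(o)*I(-1*1) = 4213 - 1*0 = 4213 + 0 = 4213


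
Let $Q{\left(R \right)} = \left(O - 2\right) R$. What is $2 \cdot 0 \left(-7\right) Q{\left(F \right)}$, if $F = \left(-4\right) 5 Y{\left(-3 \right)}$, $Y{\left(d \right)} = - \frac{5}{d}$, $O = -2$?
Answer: $0$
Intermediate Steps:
$F = - \frac{100}{3}$ ($F = \left(-4\right) 5 \left(- \frac{5}{-3}\right) = - 20 \left(\left(-5\right) \left(- \frac{1}{3}\right)\right) = \left(-20\right) \frac{5}{3} = - \frac{100}{3} \approx -33.333$)
$Q{\left(R \right)} = - 4 R$ ($Q{\left(R \right)} = \left(-2 - 2\right) R = - 4 R$)
$2 \cdot 0 \left(-7\right) Q{\left(F \right)} = 2 \cdot 0 \left(-7\right) \left(\left(-4\right) \left(- \frac{100}{3}\right)\right) = 0 \left(-7\right) \frac{400}{3} = 0 \cdot \frac{400}{3} = 0$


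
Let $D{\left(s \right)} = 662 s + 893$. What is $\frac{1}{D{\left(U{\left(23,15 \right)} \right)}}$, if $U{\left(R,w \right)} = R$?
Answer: $\frac{1}{16119} \approx 6.2039 \cdot 10^{-5}$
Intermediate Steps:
$D{\left(s \right)} = 893 + 662 s$
$\frac{1}{D{\left(U{\left(23,15 \right)} \right)}} = \frac{1}{893 + 662 \cdot 23} = \frac{1}{893 + 15226} = \frac{1}{16119}$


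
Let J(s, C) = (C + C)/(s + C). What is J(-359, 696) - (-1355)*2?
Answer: 914662/337 ≈ 2714.1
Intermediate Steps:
J(s, C) = 2*C/(C + s) (J(s, C) = (2*C)/(C + s) = 2*C/(C + s))
J(-359, 696) - (-1355)*2 = 2*696/(696 - 359) - (-1355)*2 = 2*696/337 - 1*(-2710) = 2*696*(1/337) + 2710 = 1392/337 + 2710 = 914662/337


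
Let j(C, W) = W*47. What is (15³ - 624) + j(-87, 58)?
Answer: 5477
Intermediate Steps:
j(C, W) = 47*W
(15³ - 624) + j(-87, 58) = (15³ - 624) + 47*58 = (3375 - 624) + 2726 = 2751 + 2726 = 5477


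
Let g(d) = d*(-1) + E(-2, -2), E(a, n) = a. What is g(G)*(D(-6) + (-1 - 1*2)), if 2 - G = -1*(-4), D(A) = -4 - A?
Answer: 0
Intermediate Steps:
G = -2 (G = 2 - (-1)*(-4) = 2 - 1*4 = 2 - 4 = -2)
g(d) = -2 - d (g(d) = d*(-1) - 2 = -d - 2 = -2 - d)
g(G)*(D(-6) + (-1 - 1*2)) = (-2 - 1*(-2))*((-4 - 1*(-6)) + (-1 - 1*2)) = (-2 + 2)*((-4 + 6) + (-1 - 2)) = 0*(2 - 3) = 0*(-1) = 0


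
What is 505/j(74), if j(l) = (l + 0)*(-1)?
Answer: -505/74 ≈ -6.8243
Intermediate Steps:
j(l) = -l (j(l) = l*(-1) = -l)
505/j(74) = 505/((-1*74)) = 505/(-74) = 505*(-1/74) = -505/74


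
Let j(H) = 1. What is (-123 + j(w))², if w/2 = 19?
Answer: 14884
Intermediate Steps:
w = 38 (w = 2*19 = 38)
(-123 + j(w))² = (-123 + 1)² = (-122)² = 14884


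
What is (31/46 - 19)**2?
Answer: 710649/2116 ≈ 335.85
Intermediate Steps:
(31/46 - 19)**2 = (-843/46)**2 = 710649/2116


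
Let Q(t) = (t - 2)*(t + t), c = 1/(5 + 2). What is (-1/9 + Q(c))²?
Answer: 80089/194481 ≈ 0.41181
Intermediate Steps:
c = ⅐ (c = 1/7 = ⅐ ≈ 0.14286)
Q(t) = 2*t*(-2 + t) (Q(t) = (-2 + t)*(2*t) = 2*t*(-2 + t))
(-1/9 + Q(c))² = (-1/9 + 2*(⅐)*(-2 + ⅐))² = (-1*⅑ + 2*(⅐)*(-13/7))² = (-⅑ - 26/49)² = (-283/441)² = 80089/194481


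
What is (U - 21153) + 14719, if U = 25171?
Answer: 18737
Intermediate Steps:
(U - 21153) + 14719 = (25171 - 21153) + 14719 = 4018 + 14719 = 18737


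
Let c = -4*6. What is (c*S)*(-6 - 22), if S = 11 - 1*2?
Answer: 6048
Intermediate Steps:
c = -24
S = 9 (S = 11 - 2 = 9)
(c*S)*(-6 - 22) = (-24*9)*(-6 - 22) = -216*(-28) = 6048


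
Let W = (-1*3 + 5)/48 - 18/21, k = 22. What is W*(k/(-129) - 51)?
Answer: 129191/3096 ≈ 41.728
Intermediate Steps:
W = -137/168 (W = (-3 + 5)*(1/48) - 18*1/21 = 2*(1/48) - 6/7 = 1/24 - 6/7 = -137/168 ≈ -0.81548)
W*(k/(-129) - 51) = -137*(22/(-129) - 51)/168 = -137*(22*(-1/129) - 51)/168 = -137*(-22/129 - 51)/168 = -137/168*(-6601/129) = 129191/3096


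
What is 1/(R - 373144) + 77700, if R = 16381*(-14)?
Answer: 46812540599/602478 ≈ 77700.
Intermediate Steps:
R = -229334
1/(R - 373144) + 77700 = 1/(-229334 - 373144) + 77700 = 1/(-602478) + 77700 = -1/602478 + 77700 = 46812540599/602478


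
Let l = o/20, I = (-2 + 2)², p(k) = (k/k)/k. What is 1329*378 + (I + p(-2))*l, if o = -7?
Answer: 20094487/40 ≈ 5.0236e+5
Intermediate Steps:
p(k) = 1/k
I = 0 (I = 0² = 0)
l = -7/20 ≈ -0.35000
1329*378 + (I + p(-2))*l = 1329*378 + (0 + 1/(-2))*(-7/20) = 502362 + (0 - ½)*(-7/20) = 502362 - ½*(-7/20) = 502362 + 7/40 = 20094487/40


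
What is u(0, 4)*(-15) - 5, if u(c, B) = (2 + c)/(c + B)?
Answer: -25/2 ≈ -12.500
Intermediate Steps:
u(c, B) = (2 + c)/(B + c)
u(0, 4)*(-15) - 5 = ((2 + 0)/(4 + 0))*(-15) - 5 = (2/4)*(-15) - 5 = ((¼)*2)*(-15) - 5 = (½)*(-15) - 5 = -15/2 - 5 = -25/2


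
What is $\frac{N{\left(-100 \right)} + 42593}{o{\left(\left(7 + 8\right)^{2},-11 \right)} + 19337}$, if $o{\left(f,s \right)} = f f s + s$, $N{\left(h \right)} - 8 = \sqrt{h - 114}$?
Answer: $- \frac{42601}{537549} - \frac{i \sqrt{214}}{537549} \approx -0.07925 - 2.7214 \cdot 10^{-5} i$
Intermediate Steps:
$N{\left(h \right)} = 8 + \sqrt{-114 + h}$ ($N{\left(h \right)} = 8 + \sqrt{h - 114} = 8 + \sqrt{-114 + h}$)
$o{\left(f,s \right)} = s + s f^{2}$ ($o{\left(f,s \right)} = f^{2} s + s = s f^{2} + s = s + s f^{2}$)
$\frac{N{\left(-100 \right)} + 42593}{o{\left(\left(7 + 8\right)^{2},-11 \right)} + 19337} = \frac{\left(8 + \sqrt{-114 - 100}\right) + 42593}{- 11 \left(1 + \left(\left(7 + 8\right)^{2}\right)^{2}\right) + 19337} = \frac{\left(8 + \sqrt{-214}\right) + 42593}{- 11 \left(1 + \left(15^{2}\right)^{2}\right) + 19337} = \frac{\left(8 + i \sqrt{214}\right) + 42593}{- 11 \left(1 + 225^{2}\right) + 19337} = \frac{42601 + i \sqrt{214}}{- 11 \left(1 + 50625\right) + 19337} = \frac{42601 + i \sqrt{214}}{\left(-11\right) 50626 + 19337} = \frac{42601 + i \sqrt{214}}{-556886 + 19337} = \frac{42601 + i \sqrt{214}}{-537549} = \left(42601 + i \sqrt{214}\right) \left(- \frac{1}{537549}\right) = - \frac{42601}{537549} - \frac{i \sqrt{214}}{537549}$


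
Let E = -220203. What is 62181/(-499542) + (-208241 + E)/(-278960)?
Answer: 8194990037/5806343180 ≈ 1.4114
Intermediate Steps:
62181/(-499542) + (-208241 + E)/(-278960) = 62181/(-499542) + (-208241 - 220203)/(-278960) = 62181*(-1/499542) - 428444*(-1/278960) = -20727/166514 + 107111/69740 = 8194990037/5806343180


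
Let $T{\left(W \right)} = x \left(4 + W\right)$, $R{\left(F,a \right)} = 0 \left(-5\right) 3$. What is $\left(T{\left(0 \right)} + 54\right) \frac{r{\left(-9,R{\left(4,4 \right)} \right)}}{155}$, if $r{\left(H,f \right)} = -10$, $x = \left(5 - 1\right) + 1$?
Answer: $- \frac{148}{31} \approx -4.7742$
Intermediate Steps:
$x = 5$ ($x = 4 + 1 = 5$)
$R{\left(F,a \right)} = 0$ ($R{\left(F,a \right)} = 0 \cdot 3 = 0$)
$T{\left(W \right)} = 20 + 5 W$ ($T{\left(W \right)} = 5 \left(4 + W\right) = 20 + 5 W$)
$\left(T{\left(0 \right)} + 54\right) \frac{r{\left(-9,R{\left(4,4 \right)} \right)}}{155} = \left(\left(20 + 5 \cdot 0\right) + 54\right) \left(- \frac{10}{155}\right) = \left(\left(20 + 0\right) + 54\right) \left(\left(-10\right) \frac{1}{155}\right) = \left(20 + 54\right) \left(- \frac{2}{31}\right) = 74 \left(- \frac{2}{31}\right) = - \frac{148}{31}$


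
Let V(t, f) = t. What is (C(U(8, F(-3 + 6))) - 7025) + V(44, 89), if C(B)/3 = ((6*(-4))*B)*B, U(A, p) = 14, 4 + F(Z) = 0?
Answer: -21093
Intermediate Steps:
F(Z) = -4 (F(Z) = -4 + 0 = -4)
C(B) = -72*B² (C(B) = 3*(((6*(-4))*B)*B) = 3*((-24*B)*B) = 3*(-24*B²) = -72*B²)
(C(U(8, F(-3 + 6))) - 7025) + V(44, 89) = (-72*14² - 7025) + 44 = (-72*196 - 7025) + 44 = (-14112 - 7025) + 44 = -21137 + 44 = -21093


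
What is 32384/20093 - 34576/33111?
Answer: 1334032/2350881 ≈ 0.56746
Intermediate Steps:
32384/20093 - 34576/33111 = 1334032/2350881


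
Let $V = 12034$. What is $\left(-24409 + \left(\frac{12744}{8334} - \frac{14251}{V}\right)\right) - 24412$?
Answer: $- \frac{272016094323}{5571742} \approx -48821.0$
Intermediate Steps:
$\left(-24409 + \left(\frac{12744}{8334} - \frac{14251}{V}\right)\right) - 24412 = \left(-24409 + \left(\frac{12744}{8334} - \frac{14251}{12034}\right)\right) - 24412 = \left(-24409 + \left(12744 \cdot \frac{1}{8334} - \frac{14251}{12034}\right)\right) - 24412 = \left(-24409 + \left(\frac{708}{463} - \frac{14251}{12034}\right)\right) - 24412 = \left(-24409 + \frac{1921859}{5571742}\right) - 24412 = - \frac{135998728619}{5571742} - 24412 = - \frac{272016094323}{5571742}$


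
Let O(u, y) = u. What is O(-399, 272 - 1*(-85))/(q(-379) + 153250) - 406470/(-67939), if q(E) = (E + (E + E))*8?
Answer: 58567168719/9793678606 ≈ 5.9801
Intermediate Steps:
q(E) = 24*E (q(E) = (E + 2*E)*8 = (3*E)*8 = 24*E)
O(-399, 272 - 1*(-85))/(q(-379) + 153250) - 406470/(-67939) = -399/(24*(-379) + 153250) - 406470/(-67939) = -399/(-9096 + 153250) - 406470*(-1/67939) = -399/144154 + 406470/67939 = 58567168719/9793678606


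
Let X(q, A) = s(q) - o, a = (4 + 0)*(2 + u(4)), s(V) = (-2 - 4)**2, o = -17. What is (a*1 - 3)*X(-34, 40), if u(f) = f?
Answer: 1113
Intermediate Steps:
s(V) = 36 (s(V) = (-6)**2 = 36)
a = 24 (a = (4 + 0)*(2 + 4) = 4*6 = 24)
X(q, A) = 53 (X(q, A) = 36 - 1*(-17) = 36 + 17 = 53)
(a*1 - 3)*X(-34, 40) = (24*1 - 3)*53 = (24 - 3)*53 = 21*53 = 1113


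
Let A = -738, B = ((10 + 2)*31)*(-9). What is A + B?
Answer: -4086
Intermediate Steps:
B = -3348 (B = (12*31)*(-9) = 372*(-9) = -3348)
A + B = -738 - 3348 = -4086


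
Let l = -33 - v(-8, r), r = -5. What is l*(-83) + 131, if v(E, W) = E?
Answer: 2206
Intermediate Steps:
l = -25 (l = -33 - 1*(-8) = -33 + 8 = -25)
l*(-83) + 131 = -25*(-83) + 131 = 2075 + 131 = 2206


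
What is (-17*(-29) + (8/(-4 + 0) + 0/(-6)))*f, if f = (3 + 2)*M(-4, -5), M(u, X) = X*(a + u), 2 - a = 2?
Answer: 49100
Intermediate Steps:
a = 0 (a = 2 - 1*2 = 2 - 2 = 0)
M(u, X) = X*u (M(u, X) = X*(0 + u) = X*u)
f = 100 (f = (3 + 2)*(-5*(-4)) = 5*20 = 100)
(-17*(-29) + (8/(-4 + 0) + 0/(-6)))*f = (-17*(-29) + (8/(-4 + 0) + 0/(-6)))*100 = (493 + (8/(-4) + 0*(-1/6)))*100 = (493 + (8*(-1/4) + 0))*100 = (493 + (-2 + 0))*100 = (493 - 2)*100 = 491*100 = 49100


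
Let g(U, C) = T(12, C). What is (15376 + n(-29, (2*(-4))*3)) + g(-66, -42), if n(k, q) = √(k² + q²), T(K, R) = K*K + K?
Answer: 15532 + √1417 ≈ 15570.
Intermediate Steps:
T(K, R) = K + K² (T(K, R) = K² + K = K + K²)
g(U, C) = 156 (g(U, C) = 12*(1 + 12) = 12*13 = 156)
(15376 + n(-29, (2*(-4))*3)) + g(-66, -42) = (15376 + √((-29)² + ((2*(-4))*3)²)) + 156 = (15376 + √(841 + (-8*3)²)) + 156 = (15376 + √(841 + (-24)²)) + 156 = (15376 + √(841 + 576)) + 156 = (15376 + √1417) + 156 = 15532 + √1417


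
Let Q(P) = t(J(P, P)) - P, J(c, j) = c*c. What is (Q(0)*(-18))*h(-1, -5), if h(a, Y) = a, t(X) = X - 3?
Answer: -54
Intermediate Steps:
J(c, j) = c²
t(X) = -3 + X
Q(P) = -3 + P² - P (Q(P) = (-3 + P²) - P = -3 + P² - P)
(Q(0)*(-18))*h(-1, -5) = ((-3 + 0² - 1*0)*(-18))*(-1) = ((-3 + 0 + 0)*(-18))*(-1) = -3*(-18)*(-1) = 54*(-1) = -54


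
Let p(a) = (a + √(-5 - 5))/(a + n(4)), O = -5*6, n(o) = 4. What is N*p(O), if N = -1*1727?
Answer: -25905/13 + 1727*I*√10/26 ≈ -1992.7 + 210.05*I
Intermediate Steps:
O = -30
p(a) = (a + I*√10)/(4 + a) (p(a) = (a + √(-5 - 5))/(a + 4) = (a + √(-10))/(4 + a) = (a + I*√10)/(4 + a))
N = -1727
N*p(O) = -1727*(-30 + I*√10)/(4 - 30) = -1727*(-30 + I*√10)/(-26) = -(-1727)*(-30 + I*√10)/26 = -1727*(15/13 - I*√10/26) = -25905/13 + 1727*I*√10/26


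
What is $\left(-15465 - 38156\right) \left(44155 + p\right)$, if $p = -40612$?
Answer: $-189979203$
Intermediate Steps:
$\left(-15465 - 38156\right) \left(44155 + p\right) = \left(-15465 - 38156\right) \left(44155 - 40612\right) = \left(-53621\right) 3543 = -189979203$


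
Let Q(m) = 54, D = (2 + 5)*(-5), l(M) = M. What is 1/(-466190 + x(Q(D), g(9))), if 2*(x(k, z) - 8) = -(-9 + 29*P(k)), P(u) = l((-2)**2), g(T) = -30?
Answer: -2/932471 ≈ -2.1448e-6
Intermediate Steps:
D = -35 (D = 7*(-5) = -35)
P(u) = 4 (P(u) = (-2)**2 = 4)
x(k, z) = -91/2 (x(k, z) = 8 + (-(-9 + 29*4))/2 = 8 + (-(-9 + 116))/2 = 8 + (-1*107)/2 = 8 + (1/2)*(-107) = 8 - 107/2 = -91/2)
1/(-466190 + x(Q(D), g(9))) = 1/(-466190 - 91/2) = 1/(-932471/2) = -2/932471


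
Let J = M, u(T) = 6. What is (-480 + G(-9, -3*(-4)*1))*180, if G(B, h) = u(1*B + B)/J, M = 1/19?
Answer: -65880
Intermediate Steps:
M = 1/19 ≈ 0.052632
J = 1/19 ≈ 0.052632
G(B, h) = 114 (G(B, h) = 6/(1/19) = 6*19 = 114)
(-480 + G(-9, -3*(-4)*1))*180 = (-480 + 114)*180 = -366*180 = -65880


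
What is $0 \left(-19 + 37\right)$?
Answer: $0$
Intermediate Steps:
$0 \left(-19 + 37\right) = 0 \cdot 18 = 0$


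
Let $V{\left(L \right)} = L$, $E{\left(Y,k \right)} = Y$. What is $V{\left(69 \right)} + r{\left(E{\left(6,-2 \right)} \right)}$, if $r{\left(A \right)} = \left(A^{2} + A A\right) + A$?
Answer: $147$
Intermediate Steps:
$r{\left(A \right)} = A + 2 A^{2}$ ($r{\left(A \right)} = \left(A^{2} + A^{2}\right) + A = 2 A^{2} + A = A + 2 A^{2}$)
$V{\left(69 \right)} + r{\left(E{\left(6,-2 \right)} \right)} = 69 + 6 \left(1 + 2 \cdot 6\right) = 69 + 6 \left(1 + 12\right) = 69 + 6 \cdot 13 = 69 + 78 = 147$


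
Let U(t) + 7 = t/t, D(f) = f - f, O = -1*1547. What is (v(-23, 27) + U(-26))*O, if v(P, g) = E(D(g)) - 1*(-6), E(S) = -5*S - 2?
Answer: 3094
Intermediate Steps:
O = -1547
D(f) = 0
U(t) = -6 (U(t) = -7 + t/t = -7 + 1 = -6)
E(S) = -2 - 5*S
v(P, g) = 4 (v(P, g) = (-2 - 5*0) - 1*(-6) = (-2 + 0) + 6 = -2 + 6 = 4)
(v(-23, 27) + U(-26))*O = (4 - 6)*(-1547) = -2*(-1547) = 3094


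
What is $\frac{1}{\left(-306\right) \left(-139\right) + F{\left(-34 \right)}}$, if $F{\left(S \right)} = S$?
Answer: $\frac{1}{42500} \approx 2.3529 \cdot 10^{-5}$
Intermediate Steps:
$\frac{1}{\left(-306\right) \left(-139\right) + F{\left(-34 \right)}} = \frac{1}{\left(-306\right) \left(-139\right) - 34} = \frac{1}{42534 - 34} = \frac{1}{42500}$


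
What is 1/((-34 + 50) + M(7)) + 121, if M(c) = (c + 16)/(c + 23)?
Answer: 60893/503 ≈ 121.06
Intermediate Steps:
M(c) = (16 + c)/(23 + c)
1/((-34 + 50) + M(7)) + 121 = 1/((-34 + 50) + (16 + 7)/(23 + 7)) + 121 = 1/(16 + 23/30) + 121 = 1/(503/30) + 121 = 30/503 + 121 = 60893/503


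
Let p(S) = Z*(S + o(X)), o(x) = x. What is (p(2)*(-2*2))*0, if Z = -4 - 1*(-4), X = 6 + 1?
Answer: 0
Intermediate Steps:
X = 7
Z = 0 (Z = -4 + 4 = 0)
p(S) = 0 (p(S) = 0*(S + 7) = 0*(7 + S) = 0)
(p(2)*(-2*2))*0 = (0*(-2*2))*0 = (0*(-4))*0 = 0*0 = 0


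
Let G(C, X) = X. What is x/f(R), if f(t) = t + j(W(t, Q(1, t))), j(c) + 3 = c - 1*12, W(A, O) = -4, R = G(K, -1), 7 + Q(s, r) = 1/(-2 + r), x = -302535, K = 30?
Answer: 60507/4 ≈ 15127.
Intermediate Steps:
Q(s, r) = -7 + 1/(-2 + r)
R = -1
j(c) = -15 + c (j(c) = -3 + (c - 1*12) = -3 + (c - 12) = -3 + (-12 + c) = -15 + c)
f(t) = -19 + t (f(t) = t + (-15 - 4) = t - 19 = -19 + t)
x/f(R) = -302535/(-19 - 1) = -302535/(-20) = -302535*(-1/20) = 60507/4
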